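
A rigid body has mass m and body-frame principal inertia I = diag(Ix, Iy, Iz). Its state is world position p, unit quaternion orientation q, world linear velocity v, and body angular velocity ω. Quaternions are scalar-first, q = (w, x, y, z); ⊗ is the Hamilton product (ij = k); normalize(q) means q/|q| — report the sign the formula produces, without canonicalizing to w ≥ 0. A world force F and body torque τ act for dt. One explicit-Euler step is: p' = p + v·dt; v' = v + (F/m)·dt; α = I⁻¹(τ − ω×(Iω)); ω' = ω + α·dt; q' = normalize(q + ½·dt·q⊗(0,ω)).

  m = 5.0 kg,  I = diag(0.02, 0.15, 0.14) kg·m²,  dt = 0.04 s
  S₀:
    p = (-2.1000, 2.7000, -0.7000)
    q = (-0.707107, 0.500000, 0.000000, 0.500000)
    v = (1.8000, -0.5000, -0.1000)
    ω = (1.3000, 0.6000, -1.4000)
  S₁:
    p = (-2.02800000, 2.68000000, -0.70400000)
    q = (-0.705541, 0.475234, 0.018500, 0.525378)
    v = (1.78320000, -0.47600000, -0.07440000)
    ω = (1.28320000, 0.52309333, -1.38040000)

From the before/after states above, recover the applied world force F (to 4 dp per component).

v₁ − v₀ = (-0.01680000, 0.02400000, 0.02560000)
m·(v₁−v₀)/dt = (-2.1000, 3.0000, 3.2000)

F = (-2.1000, 3.0000, 3.2000)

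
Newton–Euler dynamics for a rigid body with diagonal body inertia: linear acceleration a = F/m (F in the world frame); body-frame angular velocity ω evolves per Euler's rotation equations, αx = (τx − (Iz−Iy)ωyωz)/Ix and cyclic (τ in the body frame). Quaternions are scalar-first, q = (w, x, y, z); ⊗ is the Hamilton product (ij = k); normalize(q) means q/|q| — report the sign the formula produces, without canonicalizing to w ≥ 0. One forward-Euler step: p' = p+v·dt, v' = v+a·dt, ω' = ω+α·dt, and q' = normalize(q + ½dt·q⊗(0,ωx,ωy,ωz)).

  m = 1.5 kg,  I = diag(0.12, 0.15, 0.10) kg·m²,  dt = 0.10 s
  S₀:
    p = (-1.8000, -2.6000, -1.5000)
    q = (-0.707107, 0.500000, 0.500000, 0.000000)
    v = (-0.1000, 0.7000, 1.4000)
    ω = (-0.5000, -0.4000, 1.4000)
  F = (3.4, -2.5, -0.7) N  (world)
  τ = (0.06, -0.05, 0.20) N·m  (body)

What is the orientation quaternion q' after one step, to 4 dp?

2q̇ = q⊗(0,ω) = (0.4500000, 1.0535535, -0.4171572, -0.9399498)
updated quaternion q' = (-0.6826, 0.5510, 0.4777, -0.0469)

q' = (-0.6826, 0.5510, 0.4777, -0.0469)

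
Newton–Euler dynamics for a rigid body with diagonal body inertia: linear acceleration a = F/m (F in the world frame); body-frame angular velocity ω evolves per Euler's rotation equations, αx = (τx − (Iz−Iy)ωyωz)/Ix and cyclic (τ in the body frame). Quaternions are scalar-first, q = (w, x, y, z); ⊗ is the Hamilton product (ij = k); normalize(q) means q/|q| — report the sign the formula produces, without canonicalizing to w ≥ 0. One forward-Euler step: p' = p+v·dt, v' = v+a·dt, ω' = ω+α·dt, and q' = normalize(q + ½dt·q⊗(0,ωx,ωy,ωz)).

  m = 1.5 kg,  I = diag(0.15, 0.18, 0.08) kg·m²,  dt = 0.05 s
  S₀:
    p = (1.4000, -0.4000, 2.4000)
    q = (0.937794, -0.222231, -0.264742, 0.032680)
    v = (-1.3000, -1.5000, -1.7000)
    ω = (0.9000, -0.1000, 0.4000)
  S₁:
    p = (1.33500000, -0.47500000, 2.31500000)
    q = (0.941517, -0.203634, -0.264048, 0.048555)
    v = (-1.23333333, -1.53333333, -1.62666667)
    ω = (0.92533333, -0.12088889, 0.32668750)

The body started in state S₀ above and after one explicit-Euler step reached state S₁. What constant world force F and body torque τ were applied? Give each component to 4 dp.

F = (2.0000, -1.0000, 2.2000)
τ = (0.0800, -0.0500, -0.1200)

ω₁ − ω₀ = (0.02533333, -0.02088889, -0.07331250)
τ = I·(Δω/dt) + ω₀×(Iω₀) = (0.0800, -0.0500, -0.1200)
velocity change Δv = (0.06666667, -0.03333333, 0.07333333)
F = m·Δv/dt = (2.0000, -1.0000, 2.2000)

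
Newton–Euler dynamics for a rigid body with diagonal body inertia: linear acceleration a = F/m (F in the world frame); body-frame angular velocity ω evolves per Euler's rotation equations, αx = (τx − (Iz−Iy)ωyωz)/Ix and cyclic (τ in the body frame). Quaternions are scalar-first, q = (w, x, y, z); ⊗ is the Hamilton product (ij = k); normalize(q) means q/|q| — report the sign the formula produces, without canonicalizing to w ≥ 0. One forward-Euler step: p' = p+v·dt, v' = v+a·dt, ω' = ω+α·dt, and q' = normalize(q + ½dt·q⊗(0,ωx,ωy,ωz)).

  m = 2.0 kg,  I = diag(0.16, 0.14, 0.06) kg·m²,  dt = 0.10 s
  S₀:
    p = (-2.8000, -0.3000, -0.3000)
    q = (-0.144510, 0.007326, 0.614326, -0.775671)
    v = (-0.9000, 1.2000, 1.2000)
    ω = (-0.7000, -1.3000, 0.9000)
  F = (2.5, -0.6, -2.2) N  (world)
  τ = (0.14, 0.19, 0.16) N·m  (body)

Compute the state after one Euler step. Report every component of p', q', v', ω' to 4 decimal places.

gyro term ω×Iω = (0.0936, -0.0630, -0.0182)
(τ − ω×Iω)/I = (0.2900, 1.8071, 2.9700)
ω + α·dt = (-0.6710, -1.1193, 1.1970)
2q̇ = q⊗(0,ω) = (1.5018559, -0.3543219, 0.7242393, 0.2904454)
q + ½dt·q⊗(0,ω), renormalized = (-0.0692, -0.0104, 0.6481, -0.7583)
new position p' = (-2.8900, -0.1800, -0.1800)
v' = v + a·dt = (-0.7750, 1.1700, 1.0900)

p' = (-2.8900, -0.1800, -0.1800)
q' = (-0.0692, -0.0104, 0.6481, -0.7583)
v' = (-0.7750, 1.1700, 1.0900)
ω' = (-0.6710, -1.1193, 1.1970)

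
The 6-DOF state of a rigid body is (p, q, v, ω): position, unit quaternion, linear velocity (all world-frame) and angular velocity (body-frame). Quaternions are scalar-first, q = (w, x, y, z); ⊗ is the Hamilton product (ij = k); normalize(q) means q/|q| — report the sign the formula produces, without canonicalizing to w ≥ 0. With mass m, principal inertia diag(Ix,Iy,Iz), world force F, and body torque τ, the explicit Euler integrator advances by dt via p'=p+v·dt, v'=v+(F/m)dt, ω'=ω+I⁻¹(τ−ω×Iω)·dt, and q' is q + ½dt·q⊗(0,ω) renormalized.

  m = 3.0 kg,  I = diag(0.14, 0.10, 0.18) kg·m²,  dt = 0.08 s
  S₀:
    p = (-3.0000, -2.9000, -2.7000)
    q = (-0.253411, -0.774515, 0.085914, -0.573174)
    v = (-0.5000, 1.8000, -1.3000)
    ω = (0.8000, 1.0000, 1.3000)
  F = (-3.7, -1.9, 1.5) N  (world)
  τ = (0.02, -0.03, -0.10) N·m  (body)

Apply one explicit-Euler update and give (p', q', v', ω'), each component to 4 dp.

p' = (-3.0400, -2.7560, -2.8040)
q' = (-0.2017, -0.7532, 0.0975, -0.6184)
v' = (-0.5987, 1.7493, -1.2600)
ω' = (0.7520, 1.0093, 1.2698)

ω×(Iω) gyroscopic = (0.1040, -0.0416, -0.0320)
(τ − ω×Iω)/I = (-0.6000, 0.1160, -0.3778)
new body rate ω' = (0.7520, 1.0093, 1.2698)
q⊗(0,ω) = (1.2788242, 0.4821334, 0.2949193, -1.1726805)
q' = normalize(q + ½dt·q⊗(0,ω)) = (-0.2017, -0.7532, 0.0975, -0.6184)
a = (-1.2333, -0.6333, 0.5000)
p + v·dt = (-3.0400, -2.7560, -2.8040)
v' = v + a·dt = (-0.5987, 1.7493, -1.2600)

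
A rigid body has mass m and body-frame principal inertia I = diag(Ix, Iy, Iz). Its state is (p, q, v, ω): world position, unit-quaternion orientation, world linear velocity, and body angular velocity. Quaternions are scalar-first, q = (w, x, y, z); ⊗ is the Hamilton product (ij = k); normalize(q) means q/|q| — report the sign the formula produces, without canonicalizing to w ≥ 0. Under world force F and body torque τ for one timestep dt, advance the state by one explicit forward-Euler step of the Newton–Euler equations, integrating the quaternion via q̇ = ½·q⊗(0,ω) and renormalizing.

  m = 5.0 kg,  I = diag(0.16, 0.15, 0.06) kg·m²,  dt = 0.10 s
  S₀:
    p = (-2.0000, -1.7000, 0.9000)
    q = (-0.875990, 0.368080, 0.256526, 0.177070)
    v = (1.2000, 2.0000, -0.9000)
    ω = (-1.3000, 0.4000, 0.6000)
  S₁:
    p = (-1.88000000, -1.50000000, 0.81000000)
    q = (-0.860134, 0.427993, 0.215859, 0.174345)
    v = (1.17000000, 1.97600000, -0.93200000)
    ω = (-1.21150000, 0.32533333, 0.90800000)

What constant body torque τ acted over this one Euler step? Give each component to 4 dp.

ω₁ − ω₀ = (0.08850000, -0.07466667, 0.30800000)
gyro term ω₀×Iω₀ = (-0.0216, -0.0780, 0.0052)
I·α + gyro = (0.1200, -0.1900, 0.1900)

τ = (0.1200, -0.1900, 0.1900)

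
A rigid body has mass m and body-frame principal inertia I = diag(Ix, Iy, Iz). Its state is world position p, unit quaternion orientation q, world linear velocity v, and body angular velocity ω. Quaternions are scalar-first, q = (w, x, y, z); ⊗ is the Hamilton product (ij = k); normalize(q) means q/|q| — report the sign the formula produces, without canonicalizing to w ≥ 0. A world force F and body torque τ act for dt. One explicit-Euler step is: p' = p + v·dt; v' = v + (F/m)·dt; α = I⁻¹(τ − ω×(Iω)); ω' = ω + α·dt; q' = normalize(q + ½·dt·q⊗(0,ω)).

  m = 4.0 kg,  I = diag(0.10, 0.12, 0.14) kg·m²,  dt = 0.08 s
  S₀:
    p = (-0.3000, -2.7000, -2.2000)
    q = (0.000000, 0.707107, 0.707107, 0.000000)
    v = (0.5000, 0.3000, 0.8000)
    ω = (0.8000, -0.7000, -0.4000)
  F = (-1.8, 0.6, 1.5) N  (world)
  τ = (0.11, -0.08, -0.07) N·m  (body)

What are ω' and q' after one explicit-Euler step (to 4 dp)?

ω' = (0.8835, -0.7619, -0.4336)
q' = (-0.0028, 0.6951, 0.7177, -0.0424)

ω×(Iω) gyroscopic = (0.0056, 0.0128, -0.0112)
α = I⁻¹(τ − ω×Iω) = (1.0440, -0.7733, -0.4200)
new body rate ω' = (0.8835, -0.7619, -0.4336)
2q̇ = q⊗(0,ω) = (-0.0707107, -0.2828428, 0.2828428, -1.0606605)
q' = normalize(q + ½dt·q⊗(0,ω)) = (-0.0028, 0.6951, 0.7177, -0.0424)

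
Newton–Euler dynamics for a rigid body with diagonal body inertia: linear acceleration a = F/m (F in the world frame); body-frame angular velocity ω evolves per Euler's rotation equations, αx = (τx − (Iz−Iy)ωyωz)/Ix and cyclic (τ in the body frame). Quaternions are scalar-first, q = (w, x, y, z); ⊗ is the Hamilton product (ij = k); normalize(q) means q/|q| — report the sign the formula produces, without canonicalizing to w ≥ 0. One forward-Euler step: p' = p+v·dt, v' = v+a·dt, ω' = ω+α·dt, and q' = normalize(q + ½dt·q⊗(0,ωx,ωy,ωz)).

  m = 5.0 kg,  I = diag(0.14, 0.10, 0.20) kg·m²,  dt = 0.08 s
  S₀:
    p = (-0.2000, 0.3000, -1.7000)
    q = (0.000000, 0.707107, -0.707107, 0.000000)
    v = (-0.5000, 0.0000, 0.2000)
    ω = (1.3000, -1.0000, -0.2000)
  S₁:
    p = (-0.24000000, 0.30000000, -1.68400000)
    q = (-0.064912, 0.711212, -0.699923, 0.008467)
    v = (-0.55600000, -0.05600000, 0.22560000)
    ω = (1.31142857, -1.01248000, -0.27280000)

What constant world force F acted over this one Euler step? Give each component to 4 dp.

F = (-3.5000, -3.5000, 1.6000)

Δv = v₁−v₀ = (-0.05600000, -0.05600000, 0.02560000)
F = m·Δv/dt = (-3.5000, -3.5000, 1.6000)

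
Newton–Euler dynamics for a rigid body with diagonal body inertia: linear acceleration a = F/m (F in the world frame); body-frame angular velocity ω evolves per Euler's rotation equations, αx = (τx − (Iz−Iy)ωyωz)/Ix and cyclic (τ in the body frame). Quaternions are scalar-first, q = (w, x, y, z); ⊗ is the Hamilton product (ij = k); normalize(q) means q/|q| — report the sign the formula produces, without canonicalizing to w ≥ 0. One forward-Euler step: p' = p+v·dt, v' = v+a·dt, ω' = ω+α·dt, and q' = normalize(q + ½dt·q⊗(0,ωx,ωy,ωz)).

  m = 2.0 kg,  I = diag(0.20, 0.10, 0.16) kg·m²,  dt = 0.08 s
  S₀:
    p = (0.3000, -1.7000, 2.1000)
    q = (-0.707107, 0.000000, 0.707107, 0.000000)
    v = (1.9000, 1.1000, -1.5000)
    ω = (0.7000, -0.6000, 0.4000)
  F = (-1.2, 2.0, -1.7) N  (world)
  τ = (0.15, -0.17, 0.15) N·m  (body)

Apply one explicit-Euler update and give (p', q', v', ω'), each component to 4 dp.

p' = (0.4520, -1.6120, 1.9800)
q' = (-0.6896, -0.0085, 0.7235, -0.0311)
v' = (1.8520, 1.1800, -1.5680)
ω' = (0.7658, -0.7450, 0.4540)

α = I⁻¹(τ − ω×Iω) = (0.8220, -1.8120, 0.6750)
ω + α·dt = (0.7658, -0.7450, 0.4540)
q⊗(0,ω) = (0.4242642, -0.2121321, 0.4242642, -0.7778177)
q' = normalize(q + ½dt·q⊗(0,ω)) = (-0.6896, -0.0085, 0.7235, -0.0311)
p + v·dt = (0.4520, -1.6120, 1.9800)
v' = v + a·dt = (1.8520, 1.1800, -1.5680)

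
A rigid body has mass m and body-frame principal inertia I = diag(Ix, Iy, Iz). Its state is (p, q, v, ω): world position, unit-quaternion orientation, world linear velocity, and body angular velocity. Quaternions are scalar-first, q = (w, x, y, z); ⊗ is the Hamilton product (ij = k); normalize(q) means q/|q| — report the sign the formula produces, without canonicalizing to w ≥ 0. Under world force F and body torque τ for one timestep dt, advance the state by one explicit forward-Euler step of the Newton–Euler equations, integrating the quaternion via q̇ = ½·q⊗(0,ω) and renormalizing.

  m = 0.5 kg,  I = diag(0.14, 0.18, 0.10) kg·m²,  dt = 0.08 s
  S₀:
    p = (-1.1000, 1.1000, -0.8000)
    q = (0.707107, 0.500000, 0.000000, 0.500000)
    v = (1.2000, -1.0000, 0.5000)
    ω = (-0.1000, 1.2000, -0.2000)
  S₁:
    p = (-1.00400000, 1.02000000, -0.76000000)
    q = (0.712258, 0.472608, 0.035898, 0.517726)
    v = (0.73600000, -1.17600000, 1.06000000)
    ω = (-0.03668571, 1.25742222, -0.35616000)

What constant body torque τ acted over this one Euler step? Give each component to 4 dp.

ω₁ − ω₀ = (0.06331429, 0.05742222, -0.15616000)
ω₀×(Iω₀) = (0.0192, 0.0008, -0.0048)
I·α + gyro = (0.1300, 0.1300, -0.2000)

τ = (0.1300, 0.1300, -0.2000)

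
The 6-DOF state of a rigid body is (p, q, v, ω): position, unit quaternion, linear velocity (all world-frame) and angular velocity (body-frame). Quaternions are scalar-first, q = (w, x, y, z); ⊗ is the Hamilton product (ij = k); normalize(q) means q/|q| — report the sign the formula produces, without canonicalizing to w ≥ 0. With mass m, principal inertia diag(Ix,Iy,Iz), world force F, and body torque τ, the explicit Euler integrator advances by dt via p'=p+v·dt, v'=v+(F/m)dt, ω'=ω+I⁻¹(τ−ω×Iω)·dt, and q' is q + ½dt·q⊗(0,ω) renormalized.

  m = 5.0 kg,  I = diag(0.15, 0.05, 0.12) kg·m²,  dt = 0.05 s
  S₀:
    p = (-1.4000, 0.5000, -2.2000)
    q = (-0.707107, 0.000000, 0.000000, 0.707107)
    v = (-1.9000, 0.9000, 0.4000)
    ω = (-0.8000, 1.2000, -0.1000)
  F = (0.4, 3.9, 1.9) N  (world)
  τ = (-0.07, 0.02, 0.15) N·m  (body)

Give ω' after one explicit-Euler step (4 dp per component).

ω' = (-0.8205, 1.2176, -0.0775)

α = I⁻¹(τ − ω×Iω) = (-0.4107, 0.3520, 0.4500)
ω + α·dt = (-0.8205, 1.2176, -0.0775)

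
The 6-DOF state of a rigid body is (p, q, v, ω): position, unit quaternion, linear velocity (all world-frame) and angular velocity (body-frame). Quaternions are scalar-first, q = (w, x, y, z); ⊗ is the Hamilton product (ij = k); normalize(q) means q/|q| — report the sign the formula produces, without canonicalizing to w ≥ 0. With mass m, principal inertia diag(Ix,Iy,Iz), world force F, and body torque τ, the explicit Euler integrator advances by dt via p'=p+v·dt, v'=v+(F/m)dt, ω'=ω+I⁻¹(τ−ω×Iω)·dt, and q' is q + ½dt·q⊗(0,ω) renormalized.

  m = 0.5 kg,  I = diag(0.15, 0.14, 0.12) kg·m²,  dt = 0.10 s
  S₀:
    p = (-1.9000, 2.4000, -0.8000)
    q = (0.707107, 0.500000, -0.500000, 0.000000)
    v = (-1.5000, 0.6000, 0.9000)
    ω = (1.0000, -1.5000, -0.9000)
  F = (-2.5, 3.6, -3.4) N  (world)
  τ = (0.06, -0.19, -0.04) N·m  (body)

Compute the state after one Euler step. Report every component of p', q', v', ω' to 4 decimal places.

angular accel α = (0.5800, -1.1643, -0.4583)
ω + α·dt = (1.0580, -1.6164, -0.9458)
Hamilton product q⊗(0,ω) = (-1.2500000, 1.1571070, -0.6106605, -0.8863963)
q' = normalize(q + ½dt·q⊗(0,ω)) = (0.6414, 0.5550, -0.5279, -0.0441)
p + v·dt = (-2.0500, 2.4600, -0.7100)
new velocity v' = (-2.0000, 1.3200, 0.2200)

p' = (-2.0500, 2.4600, -0.7100)
q' = (0.6414, 0.5550, -0.5279, -0.0441)
v' = (-2.0000, 1.3200, 0.2200)
ω' = (1.0580, -1.6164, -0.9458)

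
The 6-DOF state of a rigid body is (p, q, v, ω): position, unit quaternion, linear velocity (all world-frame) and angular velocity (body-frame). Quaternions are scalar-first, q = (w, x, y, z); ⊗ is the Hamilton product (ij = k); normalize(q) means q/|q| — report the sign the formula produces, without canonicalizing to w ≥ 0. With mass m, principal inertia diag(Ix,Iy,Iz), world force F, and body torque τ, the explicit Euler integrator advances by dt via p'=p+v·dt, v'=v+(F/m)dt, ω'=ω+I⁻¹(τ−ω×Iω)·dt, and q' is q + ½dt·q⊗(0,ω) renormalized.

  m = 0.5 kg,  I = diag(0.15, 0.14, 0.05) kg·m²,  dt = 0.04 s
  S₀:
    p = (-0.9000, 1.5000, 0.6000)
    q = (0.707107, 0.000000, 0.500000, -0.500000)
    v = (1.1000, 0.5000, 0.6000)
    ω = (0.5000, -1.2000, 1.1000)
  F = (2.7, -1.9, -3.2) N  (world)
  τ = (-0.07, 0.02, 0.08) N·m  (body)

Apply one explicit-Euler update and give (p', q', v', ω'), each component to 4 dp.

ω×(Iω) gyroscopic = (0.1188, 0.0550, 0.0060)
(τ − ω×Iω)/I = (-1.2587, -0.2500, 1.4800)
ω' = ω + α·dt = (0.4497, -1.2100, 1.1592)
q⊗(0,ω) = (1.1500000, 0.3035535, -1.0985284, 0.5278177)
updated quaternion q' = (0.7297, 0.0061, 0.4778, -0.4892)
p' = p + v·dt = (-0.8560, 1.5200, 0.6240)
v + (F/m)dt = (1.3160, 0.3480, 0.3440)

p' = (-0.8560, 1.5200, 0.6240)
q' = (0.7297, 0.0061, 0.4778, -0.4892)
v' = (1.3160, 0.3480, 0.3440)
ω' = (0.4497, -1.2100, 1.1592)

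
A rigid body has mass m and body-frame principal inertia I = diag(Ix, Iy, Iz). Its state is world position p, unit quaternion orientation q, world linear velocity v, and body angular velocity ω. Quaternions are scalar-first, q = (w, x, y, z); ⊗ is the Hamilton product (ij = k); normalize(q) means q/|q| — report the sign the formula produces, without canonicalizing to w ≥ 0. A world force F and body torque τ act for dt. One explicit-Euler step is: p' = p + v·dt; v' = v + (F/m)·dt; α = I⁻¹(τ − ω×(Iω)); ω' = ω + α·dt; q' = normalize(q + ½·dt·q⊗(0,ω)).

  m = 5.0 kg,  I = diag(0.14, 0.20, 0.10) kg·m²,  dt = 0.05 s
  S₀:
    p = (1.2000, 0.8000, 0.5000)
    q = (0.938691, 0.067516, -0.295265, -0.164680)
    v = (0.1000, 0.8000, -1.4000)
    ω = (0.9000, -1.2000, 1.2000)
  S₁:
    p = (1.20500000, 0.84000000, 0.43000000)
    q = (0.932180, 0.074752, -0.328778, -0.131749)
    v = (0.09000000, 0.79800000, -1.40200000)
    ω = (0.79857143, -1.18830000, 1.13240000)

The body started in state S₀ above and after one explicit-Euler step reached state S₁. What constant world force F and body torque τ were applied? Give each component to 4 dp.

velocity change Δv = (-0.01000000, -0.00200000, -0.00200000)
applied force F = (-1.0000, -0.2000, -0.2000)
rate change Δω = (-0.10142857, 0.01170000, -0.06760000)
applied torque τ = (-0.1400, 0.0900, -0.2000)

F = (-1.0000, -0.2000, -0.2000)
τ = (-0.1400, 0.0900, -0.2000)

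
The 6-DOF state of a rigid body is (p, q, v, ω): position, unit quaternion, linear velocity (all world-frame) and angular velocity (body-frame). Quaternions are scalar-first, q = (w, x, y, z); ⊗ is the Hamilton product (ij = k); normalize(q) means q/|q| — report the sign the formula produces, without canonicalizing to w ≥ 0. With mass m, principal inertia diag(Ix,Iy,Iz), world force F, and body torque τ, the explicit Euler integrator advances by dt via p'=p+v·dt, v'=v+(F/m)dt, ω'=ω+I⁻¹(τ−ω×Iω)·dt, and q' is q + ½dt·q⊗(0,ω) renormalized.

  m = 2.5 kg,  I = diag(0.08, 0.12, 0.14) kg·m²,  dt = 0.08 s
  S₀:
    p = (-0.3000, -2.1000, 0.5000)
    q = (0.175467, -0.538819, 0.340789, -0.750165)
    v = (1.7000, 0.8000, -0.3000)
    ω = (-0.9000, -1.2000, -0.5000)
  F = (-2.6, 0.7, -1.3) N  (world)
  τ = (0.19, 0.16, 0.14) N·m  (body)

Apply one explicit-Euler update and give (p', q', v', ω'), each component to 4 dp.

ω×(Iω) gyroscopic = (0.0120, -0.0270, 0.0432)
angular accel α = (2.2250, 1.5583, 0.6914)
ω + α·dt = (-0.7220, -1.0753, -0.4447)
Hamilton product q⊗(0,ω) = (-0.4510728, -1.2285128, 0.1951786, 0.8655594)
updated quaternion q' = (0.1571, -0.5868, 0.3479, -0.7141)
new position p' = (-0.1640, -2.0360, 0.4760)
v + (F/m)dt = (1.6168, 0.8224, -0.3416)

p' = (-0.1640, -2.0360, 0.4760)
q' = (0.1571, -0.5868, 0.3479, -0.7141)
v' = (1.6168, 0.8224, -0.3416)
ω' = (-0.7220, -1.0753, -0.4447)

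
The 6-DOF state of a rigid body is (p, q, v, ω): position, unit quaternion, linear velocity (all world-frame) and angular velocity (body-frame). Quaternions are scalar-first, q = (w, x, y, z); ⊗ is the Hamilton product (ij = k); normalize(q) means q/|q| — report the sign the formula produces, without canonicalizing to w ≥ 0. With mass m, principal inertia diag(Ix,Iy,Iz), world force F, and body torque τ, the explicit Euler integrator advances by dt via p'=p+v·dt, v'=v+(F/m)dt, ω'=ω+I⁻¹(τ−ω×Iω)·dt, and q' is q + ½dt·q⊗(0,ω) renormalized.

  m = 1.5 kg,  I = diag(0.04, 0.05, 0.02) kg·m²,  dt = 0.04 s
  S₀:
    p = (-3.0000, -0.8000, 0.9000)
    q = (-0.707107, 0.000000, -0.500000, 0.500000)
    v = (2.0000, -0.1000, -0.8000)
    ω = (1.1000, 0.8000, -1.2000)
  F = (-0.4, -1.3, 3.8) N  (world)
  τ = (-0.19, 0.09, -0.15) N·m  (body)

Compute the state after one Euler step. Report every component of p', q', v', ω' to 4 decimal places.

a = (-0.2667, -0.8667, 2.5333)
new position p' = (-2.9200, -0.8040, 0.8680)
new velocity v' = (1.9893, -0.1347, -0.6987)
precession coupling ω×(Iω) = (0.0288, -0.0264, 0.0088)
angular accel α = (-5.4700, 2.3280, -7.9400)
new body rate ω' = (0.8812, 0.8931, -1.5176)
q⊗(0,ω) = (1.0000000, -0.5778177, -0.0156856, 1.3985284)
q' = normalize(q + ½dt·q⊗(0,ω)) = (-0.6867, -0.0115, -0.5000, 0.5276)

p' = (-2.9200, -0.8040, 0.8680)
q' = (-0.6867, -0.0115, -0.5000, 0.5276)
v' = (1.9893, -0.1347, -0.6987)
ω' = (0.8812, 0.8931, -1.5176)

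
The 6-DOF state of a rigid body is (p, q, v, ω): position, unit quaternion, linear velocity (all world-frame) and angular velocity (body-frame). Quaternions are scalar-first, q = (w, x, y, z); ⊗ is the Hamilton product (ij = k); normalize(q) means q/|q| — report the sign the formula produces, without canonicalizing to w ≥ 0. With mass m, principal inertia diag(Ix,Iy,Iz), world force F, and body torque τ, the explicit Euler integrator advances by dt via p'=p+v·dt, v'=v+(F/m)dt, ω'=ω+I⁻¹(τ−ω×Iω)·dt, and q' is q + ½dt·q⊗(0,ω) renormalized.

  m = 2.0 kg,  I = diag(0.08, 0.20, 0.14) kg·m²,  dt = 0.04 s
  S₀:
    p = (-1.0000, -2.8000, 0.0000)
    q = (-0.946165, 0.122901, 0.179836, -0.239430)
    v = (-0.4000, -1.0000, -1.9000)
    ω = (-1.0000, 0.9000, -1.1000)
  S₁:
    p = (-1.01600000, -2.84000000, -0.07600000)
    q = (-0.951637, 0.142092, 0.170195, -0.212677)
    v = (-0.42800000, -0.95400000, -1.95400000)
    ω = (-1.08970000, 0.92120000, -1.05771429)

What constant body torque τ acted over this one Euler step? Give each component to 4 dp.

rate change Δω = (-0.08970000, 0.02120000, 0.04228571)
precession coupling = (0.0594, -0.0660, -0.1080)
τ = I·(Δω/dt) + ω₀×(Iω₀) = (-0.1200, 0.0400, 0.0400)

τ = (-0.1200, 0.0400, 0.0400)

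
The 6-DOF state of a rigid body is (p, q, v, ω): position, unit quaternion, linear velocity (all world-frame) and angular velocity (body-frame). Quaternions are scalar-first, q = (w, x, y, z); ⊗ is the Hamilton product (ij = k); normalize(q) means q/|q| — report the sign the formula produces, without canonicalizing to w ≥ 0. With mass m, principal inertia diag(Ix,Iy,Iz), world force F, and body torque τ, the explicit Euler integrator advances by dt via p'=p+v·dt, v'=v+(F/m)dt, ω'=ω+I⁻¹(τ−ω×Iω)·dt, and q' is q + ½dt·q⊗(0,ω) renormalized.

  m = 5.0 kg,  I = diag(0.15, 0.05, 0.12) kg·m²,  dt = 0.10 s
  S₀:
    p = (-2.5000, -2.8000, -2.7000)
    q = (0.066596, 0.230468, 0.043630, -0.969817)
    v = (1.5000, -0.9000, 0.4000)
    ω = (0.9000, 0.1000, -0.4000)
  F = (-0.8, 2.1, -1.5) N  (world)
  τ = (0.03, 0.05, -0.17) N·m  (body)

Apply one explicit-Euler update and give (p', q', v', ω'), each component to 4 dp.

p' = (-2.3500, -2.8900, -2.6600)
q' = (0.0366, 0.2372, 0.0049, -0.9708)
v' = (1.4840, -0.8580, 0.3700)
ω' = (0.9219, 0.2216, -0.5342)

p + v·dt = (-2.3500, -2.8900, -2.6600)
v' = v + a·dt = (1.4840, -0.8580, 0.3700)
gyro term ω×Iω = (-0.0028, -0.0108, -0.0090)
α = I⁻¹(τ − ω×Iω) = (0.2187, 1.2160, -1.3417)
ω + α·dt = (0.9219, 0.2216, -0.5342)
q⊗(0,ω) = (-0.5997110, 0.1394661, -0.7739885, -0.0428586)
updated quaternion q' = (0.0366, 0.2372, 0.0049, -0.9708)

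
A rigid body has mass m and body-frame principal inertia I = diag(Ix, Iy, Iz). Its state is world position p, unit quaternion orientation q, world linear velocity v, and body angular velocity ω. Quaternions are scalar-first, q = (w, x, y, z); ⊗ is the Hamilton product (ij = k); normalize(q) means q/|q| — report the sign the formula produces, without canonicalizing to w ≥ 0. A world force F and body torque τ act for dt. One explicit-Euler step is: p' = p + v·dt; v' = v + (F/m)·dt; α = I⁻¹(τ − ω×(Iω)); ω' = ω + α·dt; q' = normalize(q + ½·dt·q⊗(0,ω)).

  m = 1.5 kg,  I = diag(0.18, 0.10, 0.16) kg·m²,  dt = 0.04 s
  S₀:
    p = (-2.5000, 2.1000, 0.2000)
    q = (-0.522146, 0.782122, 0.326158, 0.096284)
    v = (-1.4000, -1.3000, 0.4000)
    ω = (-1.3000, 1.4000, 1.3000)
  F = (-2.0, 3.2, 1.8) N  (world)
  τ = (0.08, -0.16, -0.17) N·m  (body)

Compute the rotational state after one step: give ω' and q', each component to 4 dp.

ω' = (-1.3065, 1.3495, 1.2211)
q' = (-0.5129, 0.8006, 0.2884, 0.1130)

gyro term ω×Iω = (0.1092, -0.0338, 0.1456)
α = I⁻¹(τ − ω×Iω) = (-0.1622, -1.2620, -1.9725)
ω + α·dt = (-1.3065, 1.3495, 1.2211)
Hamilton product q⊗(0,ω) = (0.4349682, 0.9679976, -1.8729322, 0.8401864)
q' = normalize(q + ½dt·q⊗(0,ω)) = (-0.5129, 0.8006, 0.2884, 0.1130)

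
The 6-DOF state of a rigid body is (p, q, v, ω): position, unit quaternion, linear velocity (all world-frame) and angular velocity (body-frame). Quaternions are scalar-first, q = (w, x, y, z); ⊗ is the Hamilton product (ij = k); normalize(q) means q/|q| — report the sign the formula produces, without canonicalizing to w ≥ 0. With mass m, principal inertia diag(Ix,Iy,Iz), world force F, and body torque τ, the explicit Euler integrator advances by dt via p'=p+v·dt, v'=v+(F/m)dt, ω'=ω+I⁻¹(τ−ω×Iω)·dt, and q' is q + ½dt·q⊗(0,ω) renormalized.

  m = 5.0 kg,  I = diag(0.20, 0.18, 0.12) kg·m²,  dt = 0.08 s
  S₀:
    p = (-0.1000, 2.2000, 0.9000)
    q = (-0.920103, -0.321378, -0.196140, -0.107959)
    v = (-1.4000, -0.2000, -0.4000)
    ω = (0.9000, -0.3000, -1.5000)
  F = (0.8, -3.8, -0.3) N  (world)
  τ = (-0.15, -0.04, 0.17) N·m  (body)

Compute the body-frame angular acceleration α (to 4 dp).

precession coupling ω×(Iω) = (-0.0270, -0.1080, 0.0054)
α = I⁻¹(τ − ω×Iω) = (-0.6150, 0.3778, 1.3717)

α = (-0.6150, 0.3778, 1.3717)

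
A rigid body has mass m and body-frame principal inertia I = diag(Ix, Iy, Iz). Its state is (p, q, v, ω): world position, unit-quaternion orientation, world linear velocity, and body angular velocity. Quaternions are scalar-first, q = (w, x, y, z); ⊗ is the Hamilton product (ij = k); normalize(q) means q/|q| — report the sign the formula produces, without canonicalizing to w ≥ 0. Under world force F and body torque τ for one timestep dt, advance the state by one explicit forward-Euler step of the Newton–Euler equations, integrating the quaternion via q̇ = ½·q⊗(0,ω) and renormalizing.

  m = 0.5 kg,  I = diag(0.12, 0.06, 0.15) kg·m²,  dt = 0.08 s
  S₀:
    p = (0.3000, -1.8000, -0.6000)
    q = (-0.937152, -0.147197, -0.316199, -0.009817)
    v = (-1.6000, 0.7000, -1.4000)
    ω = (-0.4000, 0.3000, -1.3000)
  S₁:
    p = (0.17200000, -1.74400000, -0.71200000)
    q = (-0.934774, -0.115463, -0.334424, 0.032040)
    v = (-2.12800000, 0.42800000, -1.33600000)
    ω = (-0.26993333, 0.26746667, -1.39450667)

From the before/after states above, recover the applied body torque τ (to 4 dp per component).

rate change Δω = (0.13006667, -0.03253333, -0.09450667)
precession coupling = (-0.0351, -0.0156, 0.0072)
τ = I·(Δω/dt) + ω₀×(Iω₀) = (0.1600, -0.0400, -0.1700)

τ = (0.1600, -0.0400, -0.1700)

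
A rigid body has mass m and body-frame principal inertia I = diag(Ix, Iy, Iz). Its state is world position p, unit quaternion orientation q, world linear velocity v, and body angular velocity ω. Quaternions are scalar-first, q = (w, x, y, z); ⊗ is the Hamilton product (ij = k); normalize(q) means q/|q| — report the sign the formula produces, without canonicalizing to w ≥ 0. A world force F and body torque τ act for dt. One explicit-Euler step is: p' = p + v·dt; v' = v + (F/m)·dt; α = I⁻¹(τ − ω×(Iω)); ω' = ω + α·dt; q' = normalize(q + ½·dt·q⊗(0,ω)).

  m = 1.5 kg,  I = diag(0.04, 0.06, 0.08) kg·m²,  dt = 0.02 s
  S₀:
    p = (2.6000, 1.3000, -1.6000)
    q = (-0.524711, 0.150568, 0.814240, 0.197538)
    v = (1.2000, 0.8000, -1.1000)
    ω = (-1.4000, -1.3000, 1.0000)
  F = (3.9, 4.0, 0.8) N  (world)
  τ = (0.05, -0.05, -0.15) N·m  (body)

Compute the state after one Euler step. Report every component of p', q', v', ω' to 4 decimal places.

gyro term ω×Iω = (-0.0260, 0.0560, 0.0364)
(τ − ω×Iω)/I = (1.9000, -1.7667, -2.3300)
new body rate ω' = (-1.3620, -1.3353, 0.9534)
Hamilton product q⊗(0,ω) = (1.0717692, 1.8056348, 0.2550031, 0.4194866)
q + ½dt·q⊗(0,ω), renormalized = (-0.5139, 0.1686, 0.8166, 0.2017)
a = F/m = (2.6000, 2.6667, 0.5333)
p + v·dt = (2.6240, 1.3160, -1.6220)
v' = v + a·dt = (1.2520, 0.8533, -1.0893)

p' = (2.6240, 1.3160, -1.6220)
q' = (-0.5139, 0.1686, 0.8166, 0.2017)
v' = (1.2520, 0.8533, -1.0893)
ω' = (-1.3620, -1.3353, 0.9534)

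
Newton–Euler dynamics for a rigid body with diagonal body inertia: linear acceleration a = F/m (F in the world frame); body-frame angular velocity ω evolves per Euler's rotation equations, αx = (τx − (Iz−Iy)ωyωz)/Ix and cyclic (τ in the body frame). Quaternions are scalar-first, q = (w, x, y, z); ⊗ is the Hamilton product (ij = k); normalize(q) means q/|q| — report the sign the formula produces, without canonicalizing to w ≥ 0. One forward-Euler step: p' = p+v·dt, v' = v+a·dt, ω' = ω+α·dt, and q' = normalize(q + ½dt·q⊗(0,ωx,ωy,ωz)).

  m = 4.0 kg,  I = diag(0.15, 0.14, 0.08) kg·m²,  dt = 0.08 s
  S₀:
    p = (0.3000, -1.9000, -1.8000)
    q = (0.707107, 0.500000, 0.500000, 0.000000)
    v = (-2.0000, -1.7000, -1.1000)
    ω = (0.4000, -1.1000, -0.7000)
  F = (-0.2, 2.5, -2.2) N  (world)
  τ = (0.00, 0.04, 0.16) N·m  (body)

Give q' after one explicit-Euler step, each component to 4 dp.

q⊗(0,ω) = (0.3500000, -0.0671572, -0.4278177, -1.2449749)
q' = normalize(q + ½dt·q⊗(0,ω)) = (0.7200, 0.4966, 0.4822, -0.0497)

q' = (0.7200, 0.4966, 0.4822, -0.0497)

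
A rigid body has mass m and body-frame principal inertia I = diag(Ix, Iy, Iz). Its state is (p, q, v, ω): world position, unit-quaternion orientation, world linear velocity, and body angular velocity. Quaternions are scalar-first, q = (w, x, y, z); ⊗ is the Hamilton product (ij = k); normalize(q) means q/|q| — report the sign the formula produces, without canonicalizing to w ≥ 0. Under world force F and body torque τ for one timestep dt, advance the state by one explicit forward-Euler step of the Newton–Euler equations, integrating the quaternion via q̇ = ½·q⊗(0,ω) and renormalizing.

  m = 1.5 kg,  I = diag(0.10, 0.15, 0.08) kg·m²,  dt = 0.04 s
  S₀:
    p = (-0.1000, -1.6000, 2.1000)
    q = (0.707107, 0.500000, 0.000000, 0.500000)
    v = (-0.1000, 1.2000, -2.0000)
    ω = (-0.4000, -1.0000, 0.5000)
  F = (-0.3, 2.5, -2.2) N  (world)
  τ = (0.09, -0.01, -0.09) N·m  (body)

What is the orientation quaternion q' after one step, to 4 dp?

q⊗(0,ω) = (-0.0500000, 0.2171572, -1.1571070, -0.1464465)
q + ½dt·q⊗(0,ω), renormalized = (0.7059, 0.5042, -0.0231, 0.4969)

q' = (0.7059, 0.5042, -0.0231, 0.4969)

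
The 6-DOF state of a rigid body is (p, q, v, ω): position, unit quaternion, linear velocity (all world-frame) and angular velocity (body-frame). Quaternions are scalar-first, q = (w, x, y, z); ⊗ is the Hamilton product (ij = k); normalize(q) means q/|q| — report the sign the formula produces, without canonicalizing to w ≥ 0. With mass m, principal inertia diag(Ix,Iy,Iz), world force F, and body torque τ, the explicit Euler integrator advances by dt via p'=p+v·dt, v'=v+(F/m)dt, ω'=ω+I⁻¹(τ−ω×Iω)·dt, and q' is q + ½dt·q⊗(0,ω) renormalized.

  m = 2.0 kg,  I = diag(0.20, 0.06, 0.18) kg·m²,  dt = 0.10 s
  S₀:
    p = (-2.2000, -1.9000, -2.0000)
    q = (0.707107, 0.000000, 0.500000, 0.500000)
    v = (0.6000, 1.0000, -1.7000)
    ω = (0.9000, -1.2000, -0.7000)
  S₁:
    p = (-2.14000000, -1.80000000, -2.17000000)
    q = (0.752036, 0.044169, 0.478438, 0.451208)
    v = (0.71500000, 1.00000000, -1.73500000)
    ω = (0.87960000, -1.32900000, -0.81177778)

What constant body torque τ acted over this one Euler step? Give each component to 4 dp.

Δω = ω₁−ω₀ = (-0.02040000, -0.12900000, -0.11177778)
gyro term ω₀×Iω₀ = (0.1008, -0.0126, 0.1512)
τ = I·(Δω/dt) + ω₀×(Iω₀) = (0.0600, -0.0900, -0.0500)

τ = (0.0600, -0.0900, -0.0500)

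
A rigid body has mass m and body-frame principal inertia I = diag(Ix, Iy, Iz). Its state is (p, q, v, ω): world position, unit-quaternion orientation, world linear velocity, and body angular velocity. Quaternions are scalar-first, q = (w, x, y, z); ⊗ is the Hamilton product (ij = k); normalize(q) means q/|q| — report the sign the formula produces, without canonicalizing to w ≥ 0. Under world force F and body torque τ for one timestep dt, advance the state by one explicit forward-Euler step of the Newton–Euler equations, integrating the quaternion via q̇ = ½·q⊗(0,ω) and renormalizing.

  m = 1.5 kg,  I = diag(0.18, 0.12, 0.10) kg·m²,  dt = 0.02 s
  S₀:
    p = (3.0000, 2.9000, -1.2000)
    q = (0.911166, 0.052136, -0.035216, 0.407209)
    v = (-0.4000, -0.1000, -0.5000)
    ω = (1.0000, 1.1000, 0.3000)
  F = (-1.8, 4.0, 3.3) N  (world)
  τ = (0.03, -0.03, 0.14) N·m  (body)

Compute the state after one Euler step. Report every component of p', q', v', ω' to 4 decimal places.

new position p' = (2.9920, 2.8980, -1.2100)
v + (F/m)dt = (-0.4240, -0.0467, -0.4560)
(τ − ω×Iω)/I = (0.2033, -0.4500, 2.0600)
new body rate ω' = (1.0041, 1.0910, 0.3412)
Hamilton product q⊗(0,ω) = (-0.1355611, 0.4526713, 1.3938508, 0.3659154)
updated quaternion q' = (0.9097, 0.0567, -0.0213, 0.4108)

p' = (2.9920, 2.8980, -1.2100)
q' = (0.9097, 0.0567, -0.0213, 0.4108)
v' = (-0.4240, -0.0467, -0.4560)
ω' = (1.0041, 1.0910, 0.3412)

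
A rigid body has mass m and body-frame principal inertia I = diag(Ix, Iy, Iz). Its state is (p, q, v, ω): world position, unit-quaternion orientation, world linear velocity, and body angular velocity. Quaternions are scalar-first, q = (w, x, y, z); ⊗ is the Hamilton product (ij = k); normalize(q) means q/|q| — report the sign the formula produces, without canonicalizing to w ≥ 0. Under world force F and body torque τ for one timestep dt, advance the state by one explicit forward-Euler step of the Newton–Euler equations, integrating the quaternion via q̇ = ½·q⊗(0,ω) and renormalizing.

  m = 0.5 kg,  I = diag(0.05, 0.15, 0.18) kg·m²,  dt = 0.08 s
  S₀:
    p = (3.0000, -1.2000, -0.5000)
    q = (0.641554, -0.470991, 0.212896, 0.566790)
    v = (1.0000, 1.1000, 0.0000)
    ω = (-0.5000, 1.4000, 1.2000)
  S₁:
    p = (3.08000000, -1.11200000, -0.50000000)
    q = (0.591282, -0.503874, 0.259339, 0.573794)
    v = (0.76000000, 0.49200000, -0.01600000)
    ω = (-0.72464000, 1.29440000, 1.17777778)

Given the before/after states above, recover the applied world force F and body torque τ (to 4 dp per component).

F = (-1.5000, -3.8000, -0.1000)
τ = (-0.0900, -0.1200, -0.1200)

Δv = v₁−v₀ = (-0.24000000, -0.60800000, -0.01600000)
m·(v₁−v₀)/dt = (-1.5000, -3.8000, -0.1000)
Δω = ω₁−ω₀ = (-0.22464000, -0.10560000, -0.02222222)
ω₀×(Iω₀) = (0.0504, 0.0780, -0.0700)
τ = I·(Δω/dt) + ω₀×(Iω₀) = (-0.0900, -0.1200, -0.1200)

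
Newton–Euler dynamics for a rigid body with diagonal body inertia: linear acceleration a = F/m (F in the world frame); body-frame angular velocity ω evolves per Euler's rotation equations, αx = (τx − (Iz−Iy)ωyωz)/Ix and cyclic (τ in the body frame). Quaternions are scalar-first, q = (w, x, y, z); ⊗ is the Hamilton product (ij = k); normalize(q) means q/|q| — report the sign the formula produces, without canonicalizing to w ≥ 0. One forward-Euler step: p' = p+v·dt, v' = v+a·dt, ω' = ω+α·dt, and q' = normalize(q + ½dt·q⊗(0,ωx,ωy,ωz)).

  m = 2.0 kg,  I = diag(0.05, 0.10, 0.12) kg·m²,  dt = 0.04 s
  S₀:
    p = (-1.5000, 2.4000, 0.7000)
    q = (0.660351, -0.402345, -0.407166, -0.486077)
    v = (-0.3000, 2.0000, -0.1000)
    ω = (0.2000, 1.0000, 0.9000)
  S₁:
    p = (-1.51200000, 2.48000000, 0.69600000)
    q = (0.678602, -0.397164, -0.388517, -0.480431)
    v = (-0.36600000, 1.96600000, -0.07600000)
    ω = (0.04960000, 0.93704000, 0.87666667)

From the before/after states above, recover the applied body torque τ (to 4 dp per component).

τ = (-0.1700, -0.1700, -0.0600)

Δω = ω₁−ω₀ = (-0.15040000, -0.06296000, -0.02333333)
applied torque τ = (-0.1700, -0.1700, -0.0600)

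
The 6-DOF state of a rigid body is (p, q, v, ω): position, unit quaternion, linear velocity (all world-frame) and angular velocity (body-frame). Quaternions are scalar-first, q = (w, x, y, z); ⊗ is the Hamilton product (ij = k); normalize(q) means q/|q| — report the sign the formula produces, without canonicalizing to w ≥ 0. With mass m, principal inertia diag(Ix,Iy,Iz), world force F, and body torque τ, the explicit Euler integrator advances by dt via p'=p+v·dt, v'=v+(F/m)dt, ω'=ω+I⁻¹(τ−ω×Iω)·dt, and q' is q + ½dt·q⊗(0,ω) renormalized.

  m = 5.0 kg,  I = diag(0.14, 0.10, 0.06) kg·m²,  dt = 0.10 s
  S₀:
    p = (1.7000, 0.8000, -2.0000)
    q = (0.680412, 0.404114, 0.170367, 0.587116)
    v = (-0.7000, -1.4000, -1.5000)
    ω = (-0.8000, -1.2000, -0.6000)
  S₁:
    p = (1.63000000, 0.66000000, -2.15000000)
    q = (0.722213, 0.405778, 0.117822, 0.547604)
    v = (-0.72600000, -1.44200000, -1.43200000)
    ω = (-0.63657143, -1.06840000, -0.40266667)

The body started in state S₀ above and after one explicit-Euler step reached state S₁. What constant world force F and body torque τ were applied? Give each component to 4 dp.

F = (-1.3000, -2.1000, 3.4000)
τ = (0.2000, 0.1700, 0.0800)

rate change Δω = (0.16342857, 0.13160000, 0.19733333)
gyro term ω₀×Iω₀ = (-0.0288, 0.0384, -0.0384)
I·α + gyro = (0.2000, 0.1700, 0.0800)
v₁ − v₀ = (-0.02600000, -0.04200000, 0.06800000)
m·(v₁−v₀)/dt = (-1.3000, -2.1000, 3.4000)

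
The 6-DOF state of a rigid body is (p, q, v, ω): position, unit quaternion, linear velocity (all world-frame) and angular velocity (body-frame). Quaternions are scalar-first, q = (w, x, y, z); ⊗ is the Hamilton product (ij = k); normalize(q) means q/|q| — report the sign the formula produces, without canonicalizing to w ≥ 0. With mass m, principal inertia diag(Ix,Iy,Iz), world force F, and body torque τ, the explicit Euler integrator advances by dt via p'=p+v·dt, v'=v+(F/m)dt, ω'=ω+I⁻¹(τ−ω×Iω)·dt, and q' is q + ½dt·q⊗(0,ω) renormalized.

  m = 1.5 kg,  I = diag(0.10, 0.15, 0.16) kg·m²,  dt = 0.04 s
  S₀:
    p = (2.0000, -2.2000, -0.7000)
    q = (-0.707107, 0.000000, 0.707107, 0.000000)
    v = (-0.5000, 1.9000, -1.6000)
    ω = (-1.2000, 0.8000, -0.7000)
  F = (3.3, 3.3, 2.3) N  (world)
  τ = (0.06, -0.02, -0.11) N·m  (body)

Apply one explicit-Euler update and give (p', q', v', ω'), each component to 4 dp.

angular accel α = (0.6560, 0.2027, -0.3875)
new body rate ω' = (-1.1738, 0.8081, -0.7155)
Hamilton product q⊗(0,ω) = (-0.5656856, 0.3535535, -0.5656856, 1.3435033)
q' = normalize(q + ½dt·q⊗(0,ω)) = (-0.7181, 0.0071, 0.6954, 0.0269)
p + v·dt = (1.9800, -2.1240, -0.7640)
v' = v + a·dt = (-0.4120, 1.9880, -1.5387)

p' = (1.9800, -2.1240, -0.7640)
q' = (-0.7181, 0.0071, 0.6954, 0.0269)
v' = (-0.4120, 1.9880, -1.5387)
ω' = (-1.1738, 0.8081, -0.7155)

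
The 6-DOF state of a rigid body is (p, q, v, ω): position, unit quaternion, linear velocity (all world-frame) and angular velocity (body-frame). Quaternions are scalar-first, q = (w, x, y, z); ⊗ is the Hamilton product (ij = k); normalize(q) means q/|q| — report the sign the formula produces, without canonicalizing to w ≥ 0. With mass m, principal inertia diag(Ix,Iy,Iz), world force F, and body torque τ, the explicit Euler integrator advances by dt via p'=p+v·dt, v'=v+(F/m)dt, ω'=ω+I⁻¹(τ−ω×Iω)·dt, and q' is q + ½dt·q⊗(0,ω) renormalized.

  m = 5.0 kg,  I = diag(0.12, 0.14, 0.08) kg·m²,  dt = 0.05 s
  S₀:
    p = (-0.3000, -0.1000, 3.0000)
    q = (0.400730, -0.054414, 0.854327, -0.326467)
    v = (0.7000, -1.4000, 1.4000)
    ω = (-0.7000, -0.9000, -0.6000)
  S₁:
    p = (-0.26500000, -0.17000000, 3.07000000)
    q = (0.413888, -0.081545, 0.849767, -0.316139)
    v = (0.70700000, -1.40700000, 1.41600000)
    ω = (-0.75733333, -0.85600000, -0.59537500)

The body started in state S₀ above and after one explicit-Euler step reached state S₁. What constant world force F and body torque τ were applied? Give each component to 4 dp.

F = (0.7000, -0.7000, 1.6000)
τ = (-0.1700, 0.1400, 0.0200)

rate change Δω = (-0.05733333, 0.04400000, 0.00462500)
applied torque τ = (-0.1700, 0.1400, 0.0200)
Δv = v₁−v₀ = (0.00700000, -0.00700000, 0.01600000)
applied force F = (0.7000, -0.7000, 1.6000)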